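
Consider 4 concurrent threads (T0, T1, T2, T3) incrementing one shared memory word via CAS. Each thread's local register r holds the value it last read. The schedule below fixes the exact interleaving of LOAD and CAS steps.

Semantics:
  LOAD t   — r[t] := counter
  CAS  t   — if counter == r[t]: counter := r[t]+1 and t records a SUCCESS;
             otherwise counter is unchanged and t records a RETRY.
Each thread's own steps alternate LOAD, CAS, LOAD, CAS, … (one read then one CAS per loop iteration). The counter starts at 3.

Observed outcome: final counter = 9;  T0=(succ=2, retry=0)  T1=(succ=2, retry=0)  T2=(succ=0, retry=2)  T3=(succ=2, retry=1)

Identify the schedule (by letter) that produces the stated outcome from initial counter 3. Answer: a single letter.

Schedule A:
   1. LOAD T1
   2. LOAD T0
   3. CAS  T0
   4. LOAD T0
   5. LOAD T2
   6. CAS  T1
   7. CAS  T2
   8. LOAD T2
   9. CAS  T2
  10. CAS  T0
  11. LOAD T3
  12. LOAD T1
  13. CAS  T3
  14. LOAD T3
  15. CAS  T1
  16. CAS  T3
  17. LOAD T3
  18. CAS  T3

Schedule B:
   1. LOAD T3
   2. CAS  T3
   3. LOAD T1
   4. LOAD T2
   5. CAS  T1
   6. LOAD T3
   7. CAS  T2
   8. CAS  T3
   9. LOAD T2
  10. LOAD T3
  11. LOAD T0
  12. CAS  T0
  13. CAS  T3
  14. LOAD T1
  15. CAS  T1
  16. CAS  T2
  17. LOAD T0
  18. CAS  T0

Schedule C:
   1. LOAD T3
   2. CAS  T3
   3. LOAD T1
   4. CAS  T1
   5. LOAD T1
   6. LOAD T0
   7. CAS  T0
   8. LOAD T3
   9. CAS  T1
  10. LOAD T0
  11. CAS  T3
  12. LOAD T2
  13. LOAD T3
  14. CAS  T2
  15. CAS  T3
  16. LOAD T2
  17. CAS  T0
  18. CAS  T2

B

Run B:
1. LOAD T3 → mem=3 r[T3]=3 [LOAD]
2. CAS T3 → mem=4 r[T3]=3 [OK]
3. LOAD T1 → mem=4 r[T1]=4 [LOAD]
4. LOAD T2 → mem=4 r[T2]=4 [LOAD]
5. CAS T1 → mem=5 r[T1]=4 [OK]
6. LOAD T3 → mem=5 r[T3]=5 [LOAD]
7. CAS T2 → mem=5 r[T2]=4 [RETRY]
8. CAS T3 → mem=6 r[T3]=5 [OK]
9. LOAD T2 → mem=6 r[T2]=6 [LOAD]
10. LOAD T3 → mem=6 r[T3]=6 [LOAD]
11. LOAD T0 → mem=6 r[T0]=6 [LOAD]
12. CAS T0 → mem=7 r[T0]=6 [OK]
13. CAS T3 → mem=7 r[T3]=6 [RETRY]
14. LOAD T1 → mem=7 r[T1]=7 [LOAD]
15. CAS T1 → mem=8 r[T1]=7 [OK]
16. CAS T2 → mem=8 r[T2]=6 [RETRY]
17. LOAD T0 → mem=8 r[T0]=8 [LOAD]
18. CAS T0 → mem=9 r[T0]=8 [OK]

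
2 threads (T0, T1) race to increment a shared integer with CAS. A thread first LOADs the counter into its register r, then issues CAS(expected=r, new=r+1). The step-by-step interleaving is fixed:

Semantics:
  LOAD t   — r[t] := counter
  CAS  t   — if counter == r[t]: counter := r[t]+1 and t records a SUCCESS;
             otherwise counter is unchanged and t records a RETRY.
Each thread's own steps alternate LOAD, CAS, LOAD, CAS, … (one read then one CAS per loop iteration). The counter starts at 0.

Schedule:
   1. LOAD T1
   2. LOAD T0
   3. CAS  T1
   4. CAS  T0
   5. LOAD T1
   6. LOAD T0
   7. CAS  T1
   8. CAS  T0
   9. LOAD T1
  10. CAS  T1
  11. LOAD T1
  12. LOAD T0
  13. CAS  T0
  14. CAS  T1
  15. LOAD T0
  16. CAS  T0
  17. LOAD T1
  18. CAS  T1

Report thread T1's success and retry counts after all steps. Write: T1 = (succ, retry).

#1 T1 reads 0
#2 T0 reads 0
#3 T1 CAS(0→1) writes; counter now 1
#4 T0 CAS(0→1) fails; counter now 1
#5 T1 reads 1
#6 T0 reads 1
#7 T1 CAS(1→2) writes; counter now 2
#8 T0 CAS(1→2) fails; counter now 2
#9 T1 reads 2
#10 T1 CAS(2→3) writes; counter now 3
#11 T1 reads 3
#12 T0 reads 3
#13 T0 CAS(3→4) writes; counter now 4
#14 T1 CAS(3→4) fails; counter now 4
#15 T0 reads 4
#16 T0 CAS(4→5) writes; counter now 5
#17 T1 reads 5
#18 T1 CAS(5→6) writes; counter now 6

T1 = (4, 1)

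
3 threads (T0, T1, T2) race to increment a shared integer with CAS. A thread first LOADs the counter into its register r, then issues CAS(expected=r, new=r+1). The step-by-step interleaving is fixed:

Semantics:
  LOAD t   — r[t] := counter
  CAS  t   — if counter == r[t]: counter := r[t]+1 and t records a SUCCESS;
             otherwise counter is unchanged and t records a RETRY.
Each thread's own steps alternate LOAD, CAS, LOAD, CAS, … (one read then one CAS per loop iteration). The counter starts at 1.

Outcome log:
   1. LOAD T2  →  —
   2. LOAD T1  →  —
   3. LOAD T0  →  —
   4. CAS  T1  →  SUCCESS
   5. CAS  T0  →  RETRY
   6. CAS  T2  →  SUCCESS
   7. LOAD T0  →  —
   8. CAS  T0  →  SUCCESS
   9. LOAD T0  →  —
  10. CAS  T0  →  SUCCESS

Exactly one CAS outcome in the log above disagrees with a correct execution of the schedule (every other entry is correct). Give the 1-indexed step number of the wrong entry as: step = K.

Reference trace:
[1] T2.load  rd  (counter 1, T2.r 1)
[2] T1.load  rd  (counter 1, T1.r 1)
[3] T0.load  rd  (counter 1, T0.r 1)
[4] T1.cas  hit  (counter 2, T1.r 1)
[5] T0.cas  miss  (counter 2, T0.r 1)
[6] T2.cas  miss  (counter 2, T2.r 1)
[7] T0.load  rd  (counter 2, T0.r 2)
[8] T0.cas  hit  (counter 3, T0.r 2)
[9] T0.load  rd  (counter 3, T0.r 3)
[10] T0.cas  hit  (counter 4, T0.r 3)
Flip is step 6.

step = 6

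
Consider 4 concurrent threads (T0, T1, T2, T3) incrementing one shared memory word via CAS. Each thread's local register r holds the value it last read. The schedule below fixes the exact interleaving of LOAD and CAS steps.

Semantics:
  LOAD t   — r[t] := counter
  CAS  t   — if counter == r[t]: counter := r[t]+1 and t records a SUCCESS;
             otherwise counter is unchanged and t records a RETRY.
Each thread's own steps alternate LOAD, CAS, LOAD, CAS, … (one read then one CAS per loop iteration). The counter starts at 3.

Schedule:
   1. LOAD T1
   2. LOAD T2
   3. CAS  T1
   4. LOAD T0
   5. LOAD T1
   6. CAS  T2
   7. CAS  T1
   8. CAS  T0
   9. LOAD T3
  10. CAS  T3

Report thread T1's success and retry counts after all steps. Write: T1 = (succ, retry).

step 1: T1 LOAD ⇒ load; ctr=3 reg=3
step 2: T2 LOAD ⇒ load; ctr=3 reg=3
step 3: T1 CAS ⇒ ok; ctr=4 reg=3
step 4: T0 LOAD ⇒ load; ctr=4 reg=4
step 5: T1 LOAD ⇒ load; ctr=4 reg=4
step 6: T2 CAS ⇒ retry; ctr=4 reg=3
step 7: T1 CAS ⇒ ok; ctr=5 reg=4
step 8: T0 CAS ⇒ retry; ctr=5 reg=4
step 9: T3 LOAD ⇒ load; ctr=5 reg=5
step 10: T3 CAS ⇒ ok; ctr=6 reg=5

T1 = (2, 0)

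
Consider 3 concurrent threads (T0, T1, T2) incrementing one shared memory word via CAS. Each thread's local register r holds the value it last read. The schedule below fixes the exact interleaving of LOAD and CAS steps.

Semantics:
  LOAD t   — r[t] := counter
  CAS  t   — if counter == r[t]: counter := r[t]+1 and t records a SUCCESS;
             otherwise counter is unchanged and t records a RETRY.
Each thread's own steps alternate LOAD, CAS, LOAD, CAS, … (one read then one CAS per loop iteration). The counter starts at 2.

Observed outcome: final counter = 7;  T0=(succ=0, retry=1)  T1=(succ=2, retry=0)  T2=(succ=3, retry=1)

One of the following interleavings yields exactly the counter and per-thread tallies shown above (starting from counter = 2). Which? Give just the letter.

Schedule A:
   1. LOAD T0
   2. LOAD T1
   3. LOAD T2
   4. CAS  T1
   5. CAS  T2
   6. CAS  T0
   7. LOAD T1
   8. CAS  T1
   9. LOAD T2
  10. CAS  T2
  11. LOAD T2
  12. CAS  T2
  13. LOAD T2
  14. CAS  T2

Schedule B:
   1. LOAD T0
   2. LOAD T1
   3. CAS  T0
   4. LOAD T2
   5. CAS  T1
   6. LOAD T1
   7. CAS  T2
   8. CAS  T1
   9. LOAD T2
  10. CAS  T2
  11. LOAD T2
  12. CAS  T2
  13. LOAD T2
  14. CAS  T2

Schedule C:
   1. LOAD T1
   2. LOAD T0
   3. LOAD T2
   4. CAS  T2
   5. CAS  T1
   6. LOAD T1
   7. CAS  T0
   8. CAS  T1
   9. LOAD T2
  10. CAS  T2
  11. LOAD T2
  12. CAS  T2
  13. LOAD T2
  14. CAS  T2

A

Tracing schedule A:
1. LOAD T0 → mem=2 r[T0]=2 [LOAD]
2. LOAD T1 → mem=2 r[T1]=2 [LOAD]
3. LOAD T2 → mem=2 r[T2]=2 [LOAD]
4. CAS T1 → mem=3 r[T1]=2 [OK]
5. CAS T2 → mem=3 r[T2]=2 [RETRY]
6. CAS T0 → mem=3 r[T0]=2 [RETRY]
7. LOAD T1 → mem=3 r[T1]=3 [LOAD]
8. CAS T1 → mem=4 r[T1]=3 [OK]
9. LOAD T2 → mem=4 r[T2]=4 [LOAD]
10. CAS T2 → mem=5 r[T2]=4 [OK]
11. LOAD T2 → mem=5 r[T2]=5 [LOAD]
12. CAS T2 → mem=6 r[T2]=5 [OK]
13. LOAD T2 → mem=6 r[T2]=6 [LOAD]
14. CAS T2 → mem=7 r[T2]=6 [OK]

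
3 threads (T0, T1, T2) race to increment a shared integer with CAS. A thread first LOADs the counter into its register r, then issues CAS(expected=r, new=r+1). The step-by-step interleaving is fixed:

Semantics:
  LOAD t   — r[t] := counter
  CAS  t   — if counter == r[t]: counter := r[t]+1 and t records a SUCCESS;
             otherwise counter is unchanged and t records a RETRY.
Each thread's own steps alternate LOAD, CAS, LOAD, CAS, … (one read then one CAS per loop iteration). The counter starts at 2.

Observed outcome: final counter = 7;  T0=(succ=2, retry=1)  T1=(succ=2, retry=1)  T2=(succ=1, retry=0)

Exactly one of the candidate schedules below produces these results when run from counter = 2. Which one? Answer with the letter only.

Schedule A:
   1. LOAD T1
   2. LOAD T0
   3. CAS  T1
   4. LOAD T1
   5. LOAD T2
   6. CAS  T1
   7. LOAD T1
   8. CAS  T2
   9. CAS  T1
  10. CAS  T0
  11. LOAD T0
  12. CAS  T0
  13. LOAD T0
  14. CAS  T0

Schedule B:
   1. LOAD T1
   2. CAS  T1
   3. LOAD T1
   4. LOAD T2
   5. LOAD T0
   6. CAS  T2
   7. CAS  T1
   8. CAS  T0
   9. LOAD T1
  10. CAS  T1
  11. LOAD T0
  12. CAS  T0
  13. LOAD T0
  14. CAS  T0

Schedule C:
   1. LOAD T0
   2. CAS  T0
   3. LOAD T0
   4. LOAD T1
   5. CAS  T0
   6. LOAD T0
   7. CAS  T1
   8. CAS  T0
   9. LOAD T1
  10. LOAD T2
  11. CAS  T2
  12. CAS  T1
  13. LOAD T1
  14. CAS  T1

Run B:
[1] T1.load  rd  (counter 2, T1.r 2)
[2] T1.cas  hit  (counter 3, T1.r 2)
[3] T1.load  rd  (counter 3, T1.r 3)
[4] T2.load  rd  (counter 3, T2.r 3)
[5] T0.load  rd  (counter 3, T0.r 3)
[6] T2.cas  hit  (counter 4, T2.r 3)
[7] T1.cas  miss  (counter 4, T1.r 3)
[8] T0.cas  miss  (counter 4, T0.r 3)
[9] T1.load  rd  (counter 4, T1.r 4)
[10] T1.cas  hit  (counter 5, T1.r 4)
[11] T0.load  rd  (counter 5, T0.r 5)
[12] T0.cas  hit  (counter 6, T0.r 5)
[13] T0.load  rd  (counter 6, T0.r 6)
[14] T0.cas  hit  (counter 7, T0.r 6)

B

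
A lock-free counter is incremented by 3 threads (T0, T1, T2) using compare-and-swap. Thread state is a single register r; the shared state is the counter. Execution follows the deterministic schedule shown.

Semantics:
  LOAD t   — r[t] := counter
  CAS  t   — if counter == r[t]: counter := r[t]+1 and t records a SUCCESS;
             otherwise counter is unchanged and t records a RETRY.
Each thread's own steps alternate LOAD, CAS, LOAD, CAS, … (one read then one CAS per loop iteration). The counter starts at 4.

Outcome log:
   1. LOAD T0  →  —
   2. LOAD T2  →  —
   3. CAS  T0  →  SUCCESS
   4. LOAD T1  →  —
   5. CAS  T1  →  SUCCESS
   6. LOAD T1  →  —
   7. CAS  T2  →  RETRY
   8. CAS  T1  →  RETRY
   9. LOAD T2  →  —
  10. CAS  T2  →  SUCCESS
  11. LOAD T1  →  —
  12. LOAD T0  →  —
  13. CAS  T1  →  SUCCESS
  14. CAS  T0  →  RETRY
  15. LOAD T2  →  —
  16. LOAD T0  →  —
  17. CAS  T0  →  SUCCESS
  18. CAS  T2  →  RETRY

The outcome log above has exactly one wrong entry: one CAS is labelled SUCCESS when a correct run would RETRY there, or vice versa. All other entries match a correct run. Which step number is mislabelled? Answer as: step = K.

step = 8

Re-executing:
[1] T0.load  rd  (counter 4, T0.r 4)
[2] T2.load  rd  (counter 4, T2.r 4)
[3] T0.cas  hit  (counter 5, T0.r 4)
[4] T1.load  rd  (counter 5, T1.r 5)
[5] T1.cas  hit  (counter 6, T1.r 5)
[6] T1.load  rd  (counter 6, T1.r 6)
[7] T2.cas  miss  (counter 6, T2.r 4)
[8] T1.cas  hit  (counter 7, T1.r 6)
[9] T2.load  rd  (counter 7, T2.r 7)
[10] T2.cas  hit  (counter 8, T2.r 7)
[11] T1.load  rd  (counter 8, T1.r 8)
[12] T0.load  rd  (counter 8, T0.r 8)
[13] T1.cas  hit  (counter 9, T1.r 8)
[14] T0.cas  miss  (counter 9, T0.r 8)
[15] T2.load  rd  (counter 9, T2.r 9)
[16] T0.load  rd  (counter 9, T0.r 9)
[17] T0.cas  hit  (counter 10, T0.r 9)
[18] T2.cas  miss  (counter 10, T2.r 9)
Mismatch at 8.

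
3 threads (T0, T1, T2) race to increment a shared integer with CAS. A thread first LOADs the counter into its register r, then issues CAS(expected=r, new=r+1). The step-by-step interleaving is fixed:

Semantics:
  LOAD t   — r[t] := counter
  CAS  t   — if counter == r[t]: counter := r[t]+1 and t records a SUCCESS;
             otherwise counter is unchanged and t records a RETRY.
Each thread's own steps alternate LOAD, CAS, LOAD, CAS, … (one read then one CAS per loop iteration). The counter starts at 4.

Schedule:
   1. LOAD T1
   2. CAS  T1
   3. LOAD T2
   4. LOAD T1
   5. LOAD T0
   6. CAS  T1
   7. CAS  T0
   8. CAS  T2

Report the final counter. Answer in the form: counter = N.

counter = 6

T1 LOAD — after: cnt=4, r=4 — load
T1 CAS — after: cnt=5, r=4 — ok
T2 LOAD — after: cnt=5, r=5 — load
T1 LOAD — after: cnt=5, r=5 — load
T0 LOAD — after: cnt=5, r=5 — load
T1 CAS — after: cnt=6, r=5 — ok
T0 CAS — after: cnt=6, r=5 — retry
T2 CAS — after: cnt=6, r=5 — retry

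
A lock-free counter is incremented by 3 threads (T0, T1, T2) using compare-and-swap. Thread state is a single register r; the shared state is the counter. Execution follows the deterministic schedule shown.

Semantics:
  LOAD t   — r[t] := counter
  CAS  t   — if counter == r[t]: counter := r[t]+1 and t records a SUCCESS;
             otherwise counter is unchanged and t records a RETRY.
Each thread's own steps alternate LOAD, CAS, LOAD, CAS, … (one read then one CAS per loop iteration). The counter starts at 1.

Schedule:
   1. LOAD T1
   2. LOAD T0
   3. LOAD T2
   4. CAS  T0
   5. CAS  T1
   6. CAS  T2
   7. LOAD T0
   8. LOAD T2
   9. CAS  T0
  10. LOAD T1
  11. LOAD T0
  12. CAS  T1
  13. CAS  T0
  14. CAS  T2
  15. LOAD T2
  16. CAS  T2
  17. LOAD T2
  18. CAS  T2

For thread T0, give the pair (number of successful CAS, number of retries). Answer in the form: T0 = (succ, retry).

T0 = (2, 1)

T1 LOAD — after: cnt=1, r=1 — load
T0 LOAD — after: cnt=1, r=1 — load
T2 LOAD — after: cnt=1, r=1 — load
T0 CAS — after: cnt=2, r=1 — ok
T1 CAS — after: cnt=2, r=1 — retry
T2 CAS — after: cnt=2, r=1 — retry
T0 LOAD — after: cnt=2, r=2 — load
T2 LOAD — after: cnt=2, r=2 — load
T0 CAS — after: cnt=3, r=2 — ok
T1 LOAD — after: cnt=3, r=3 — load
T0 LOAD — after: cnt=3, r=3 — load
T1 CAS — after: cnt=4, r=3 — ok
T0 CAS — after: cnt=4, r=3 — retry
T2 CAS — after: cnt=4, r=2 — retry
T2 LOAD — after: cnt=4, r=4 — load
T2 CAS — after: cnt=5, r=4 — ok
T2 LOAD — after: cnt=5, r=5 — load
T2 CAS — after: cnt=6, r=5 — ok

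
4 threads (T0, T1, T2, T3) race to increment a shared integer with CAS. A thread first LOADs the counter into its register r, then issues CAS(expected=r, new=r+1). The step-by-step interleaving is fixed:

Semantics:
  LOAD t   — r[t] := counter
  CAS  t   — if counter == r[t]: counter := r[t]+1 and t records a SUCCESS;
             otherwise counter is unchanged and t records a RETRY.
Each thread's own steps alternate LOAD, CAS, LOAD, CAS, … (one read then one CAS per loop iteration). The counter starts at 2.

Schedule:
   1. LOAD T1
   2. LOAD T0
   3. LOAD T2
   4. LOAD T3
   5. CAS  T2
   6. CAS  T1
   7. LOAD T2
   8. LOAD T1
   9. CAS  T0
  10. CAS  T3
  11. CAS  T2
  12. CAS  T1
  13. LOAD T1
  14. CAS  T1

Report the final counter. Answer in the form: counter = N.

T1 LOAD — after: cnt=2, r=2 — load
T0 LOAD — after: cnt=2, r=2 — load
T2 LOAD — after: cnt=2, r=2 — load
T3 LOAD — after: cnt=2, r=2 — load
T2 CAS — after: cnt=3, r=2 — ok
T1 CAS — after: cnt=3, r=2 — retry
T2 LOAD — after: cnt=3, r=3 — load
T1 LOAD — after: cnt=3, r=3 — load
T0 CAS — after: cnt=3, r=2 — retry
T3 CAS — after: cnt=3, r=2 — retry
T2 CAS — after: cnt=4, r=3 — ok
T1 CAS — after: cnt=4, r=3 — retry
T1 LOAD — after: cnt=4, r=4 — load
T1 CAS — after: cnt=5, r=4 — ok

counter = 5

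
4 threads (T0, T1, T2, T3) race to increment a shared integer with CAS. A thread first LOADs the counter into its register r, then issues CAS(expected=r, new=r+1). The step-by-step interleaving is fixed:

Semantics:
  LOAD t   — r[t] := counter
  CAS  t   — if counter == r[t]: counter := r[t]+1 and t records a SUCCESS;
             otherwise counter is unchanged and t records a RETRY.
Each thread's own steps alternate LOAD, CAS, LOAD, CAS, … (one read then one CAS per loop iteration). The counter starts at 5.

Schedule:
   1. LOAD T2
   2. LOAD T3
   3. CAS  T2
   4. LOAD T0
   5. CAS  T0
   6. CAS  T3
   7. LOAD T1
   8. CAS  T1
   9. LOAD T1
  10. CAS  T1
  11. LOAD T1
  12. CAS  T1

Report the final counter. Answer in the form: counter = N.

counter = 10

T2 LOAD — after: cnt=5, r=5 — load
T3 LOAD — after: cnt=5, r=5 — load
T2 CAS — after: cnt=6, r=5 — ok
T0 LOAD — after: cnt=6, r=6 — load
T0 CAS — after: cnt=7, r=6 — ok
T3 CAS — after: cnt=7, r=5 — retry
T1 LOAD — after: cnt=7, r=7 — load
T1 CAS — after: cnt=8, r=7 — ok
T1 LOAD — after: cnt=8, r=8 — load
T1 CAS — after: cnt=9, r=8 — ok
T1 LOAD — after: cnt=9, r=9 — load
T1 CAS — after: cnt=10, r=9 — ok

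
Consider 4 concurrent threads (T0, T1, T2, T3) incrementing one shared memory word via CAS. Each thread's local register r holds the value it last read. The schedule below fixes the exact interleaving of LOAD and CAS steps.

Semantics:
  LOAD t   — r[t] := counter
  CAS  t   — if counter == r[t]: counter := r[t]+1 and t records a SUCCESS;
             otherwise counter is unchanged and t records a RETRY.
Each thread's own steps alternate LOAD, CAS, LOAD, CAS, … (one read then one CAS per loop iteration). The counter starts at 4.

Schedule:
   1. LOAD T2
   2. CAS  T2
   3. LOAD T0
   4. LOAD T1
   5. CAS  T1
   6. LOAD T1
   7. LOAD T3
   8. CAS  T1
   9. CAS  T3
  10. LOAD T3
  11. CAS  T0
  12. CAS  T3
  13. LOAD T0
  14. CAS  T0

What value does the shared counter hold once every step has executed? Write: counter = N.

counter = 9

   1) LOAD T2:  M=4  r_T2=4
   2) CAS  T2:  M=5  r_T2=4 ✓
   3) LOAD T0:  M=5  r_T0=5
   4) LOAD T1:  M=5  r_T1=5
   5) CAS  T1:  M=6  r_T1=5 ✓
   6) LOAD T1:  M=6  r_T1=6
   7) LOAD T3:  M=6  r_T3=6
   8) CAS  T1:  M=7  r_T1=6 ✓
   9) CAS  T3:  M=7  r_T3=6 ✗
  10) LOAD T3:  M=7  r_T3=7
  11) CAS  T0:  M=7  r_T0=5 ✗
  12) CAS  T3:  M=8  r_T3=7 ✓
  13) LOAD T0:  M=8  r_T0=8
  14) CAS  T0:  M=9  r_T0=8 ✓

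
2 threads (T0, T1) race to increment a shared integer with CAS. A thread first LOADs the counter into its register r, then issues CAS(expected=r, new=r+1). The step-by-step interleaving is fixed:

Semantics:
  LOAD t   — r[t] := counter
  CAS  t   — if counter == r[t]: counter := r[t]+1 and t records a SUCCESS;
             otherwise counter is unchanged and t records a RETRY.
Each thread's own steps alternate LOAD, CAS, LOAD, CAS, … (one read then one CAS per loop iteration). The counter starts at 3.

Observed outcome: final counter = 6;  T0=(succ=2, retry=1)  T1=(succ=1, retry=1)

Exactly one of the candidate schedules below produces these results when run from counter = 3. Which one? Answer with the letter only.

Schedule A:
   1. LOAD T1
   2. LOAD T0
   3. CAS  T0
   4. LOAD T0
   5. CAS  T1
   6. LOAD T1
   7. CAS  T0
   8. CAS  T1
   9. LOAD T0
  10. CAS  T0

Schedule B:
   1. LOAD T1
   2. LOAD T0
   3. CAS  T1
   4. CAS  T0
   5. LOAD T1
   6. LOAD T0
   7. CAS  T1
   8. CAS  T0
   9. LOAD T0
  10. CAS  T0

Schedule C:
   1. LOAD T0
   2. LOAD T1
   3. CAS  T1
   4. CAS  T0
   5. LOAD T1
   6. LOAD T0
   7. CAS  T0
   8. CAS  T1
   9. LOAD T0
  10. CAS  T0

C

Tracing schedule C:
T0 LOAD — after: cnt=3, r=3 — load
T1 LOAD — after: cnt=3, r=3 — load
T1 CAS — after: cnt=4, r=3 — ok
T0 CAS — after: cnt=4, r=3 — retry
T1 LOAD — after: cnt=4, r=4 — load
T0 LOAD — after: cnt=4, r=4 — load
T0 CAS — after: cnt=5, r=4 — ok
T1 CAS — after: cnt=5, r=4 — retry
T0 LOAD — after: cnt=5, r=5 — load
T0 CAS — after: cnt=6, r=5 — ok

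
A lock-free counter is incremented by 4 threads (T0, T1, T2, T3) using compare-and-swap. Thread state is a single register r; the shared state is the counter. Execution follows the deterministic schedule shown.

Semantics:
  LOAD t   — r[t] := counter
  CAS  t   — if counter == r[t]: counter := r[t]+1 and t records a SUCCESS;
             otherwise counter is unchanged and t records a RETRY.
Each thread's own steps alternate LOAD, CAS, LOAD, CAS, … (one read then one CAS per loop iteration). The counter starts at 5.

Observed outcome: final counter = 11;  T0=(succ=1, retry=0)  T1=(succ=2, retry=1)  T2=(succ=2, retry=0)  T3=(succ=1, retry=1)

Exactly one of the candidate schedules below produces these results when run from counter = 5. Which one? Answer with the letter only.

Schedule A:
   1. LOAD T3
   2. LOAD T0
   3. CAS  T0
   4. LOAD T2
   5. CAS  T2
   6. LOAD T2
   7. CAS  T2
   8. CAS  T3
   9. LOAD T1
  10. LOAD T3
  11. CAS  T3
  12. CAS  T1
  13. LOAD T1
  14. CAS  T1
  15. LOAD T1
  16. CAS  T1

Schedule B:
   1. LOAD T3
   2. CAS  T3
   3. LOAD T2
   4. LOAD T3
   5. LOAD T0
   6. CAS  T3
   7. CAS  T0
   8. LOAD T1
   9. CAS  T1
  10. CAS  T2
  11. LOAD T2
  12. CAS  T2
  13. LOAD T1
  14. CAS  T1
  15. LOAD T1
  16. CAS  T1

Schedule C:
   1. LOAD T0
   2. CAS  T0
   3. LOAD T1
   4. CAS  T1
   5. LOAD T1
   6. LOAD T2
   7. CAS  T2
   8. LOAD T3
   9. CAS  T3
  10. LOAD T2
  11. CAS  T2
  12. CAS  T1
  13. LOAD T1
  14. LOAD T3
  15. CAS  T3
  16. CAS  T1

Simulating candidate A:
#1 T3 reads 5
#2 T0 reads 5
#3 T0 CAS(5→6) writes; counter now 6
#4 T2 reads 6
#5 T2 CAS(6→7) writes; counter now 7
#6 T2 reads 7
#7 T2 CAS(7→8) writes; counter now 8
#8 T3 CAS(5→6) fails; counter now 8
#9 T1 reads 8
#10 T3 reads 8
#11 T3 CAS(8→9) writes; counter now 9
#12 T1 CAS(8→9) fails; counter now 9
#13 T1 reads 9
#14 T1 CAS(9→10) writes; counter now 10
#15 T1 reads 10
#16 T1 CAS(10→11) writes; counter now 11

A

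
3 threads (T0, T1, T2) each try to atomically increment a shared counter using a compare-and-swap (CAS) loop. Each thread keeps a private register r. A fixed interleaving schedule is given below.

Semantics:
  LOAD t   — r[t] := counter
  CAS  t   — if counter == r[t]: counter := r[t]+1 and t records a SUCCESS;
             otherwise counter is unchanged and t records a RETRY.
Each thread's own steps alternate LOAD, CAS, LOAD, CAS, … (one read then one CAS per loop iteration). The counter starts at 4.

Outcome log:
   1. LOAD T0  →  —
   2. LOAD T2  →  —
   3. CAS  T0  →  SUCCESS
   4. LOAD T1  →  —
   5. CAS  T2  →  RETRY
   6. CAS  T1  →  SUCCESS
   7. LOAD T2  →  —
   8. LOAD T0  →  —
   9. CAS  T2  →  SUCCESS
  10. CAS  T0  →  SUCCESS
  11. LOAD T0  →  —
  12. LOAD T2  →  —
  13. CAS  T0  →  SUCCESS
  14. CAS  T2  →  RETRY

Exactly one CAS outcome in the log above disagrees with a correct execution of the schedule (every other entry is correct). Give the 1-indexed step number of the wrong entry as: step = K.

step = 10

Correct run:
1. LOAD T0 → mem=4 r[T0]=4 [LOAD]
2. LOAD T2 → mem=4 r[T2]=4 [LOAD]
3. CAS T0 → mem=5 r[T0]=4 [OK]
4. LOAD T1 → mem=5 r[T1]=5 [LOAD]
5. CAS T2 → mem=5 r[T2]=4 [RETRY]
6. CAS T1 → mem=6 r[T1]=5 [OK]
7. LOAD T2 → mem=6 r[T2]=6 [LOAD]
8. LOAD T0 → mem=6 r[T0]=6 [LOAD]
9. CAS T2 → mem=7 r[T2]=6 [OK]
10. CAS T0 → mem=7 r[T0]=6 [RETRY]
11. LOAD T0 → mem=7 r[T0]=7 [LOAD]
12. LOAD T2 → mem=7 r[T2]=7 [LOAD]
13. CAS T0 → mem=8 r[T0]=7 [OK]
14. CAS T2 → mem=8 r[T2]=7 [RETRY]
Flip is step 10.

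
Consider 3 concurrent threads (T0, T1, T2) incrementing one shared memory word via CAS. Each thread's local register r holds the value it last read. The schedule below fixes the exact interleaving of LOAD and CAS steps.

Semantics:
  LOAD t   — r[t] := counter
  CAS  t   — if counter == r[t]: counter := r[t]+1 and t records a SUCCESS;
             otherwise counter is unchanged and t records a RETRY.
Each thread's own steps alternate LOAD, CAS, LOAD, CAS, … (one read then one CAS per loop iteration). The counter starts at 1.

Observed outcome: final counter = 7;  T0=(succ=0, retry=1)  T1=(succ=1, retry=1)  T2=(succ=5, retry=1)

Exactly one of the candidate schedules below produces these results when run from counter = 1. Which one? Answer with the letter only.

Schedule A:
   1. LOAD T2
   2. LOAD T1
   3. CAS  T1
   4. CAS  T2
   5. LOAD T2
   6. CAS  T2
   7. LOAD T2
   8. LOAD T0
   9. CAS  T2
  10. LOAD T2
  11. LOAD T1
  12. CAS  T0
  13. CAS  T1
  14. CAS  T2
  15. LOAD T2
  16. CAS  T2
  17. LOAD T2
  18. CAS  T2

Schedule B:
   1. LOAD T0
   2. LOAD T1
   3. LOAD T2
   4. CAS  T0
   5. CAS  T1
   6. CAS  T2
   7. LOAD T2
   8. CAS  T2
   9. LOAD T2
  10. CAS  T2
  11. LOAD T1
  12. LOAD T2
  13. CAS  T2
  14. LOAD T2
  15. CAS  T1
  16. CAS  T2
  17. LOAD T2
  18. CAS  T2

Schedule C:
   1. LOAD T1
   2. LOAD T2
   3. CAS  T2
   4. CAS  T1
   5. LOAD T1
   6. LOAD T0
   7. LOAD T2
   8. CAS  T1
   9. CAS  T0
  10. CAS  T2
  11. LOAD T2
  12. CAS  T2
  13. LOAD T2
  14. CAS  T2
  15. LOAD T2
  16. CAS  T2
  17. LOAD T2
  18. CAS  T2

Simulating candidate C:
T1 LOAD — after: cnt=1, r=1 — load
T2 LOAD — after: cnt=1, r=1 — load
T2 CAS — after: cnt=2, r=1 — ok
T1 CAS — after: cnt=2, r=1 — retry
T1 LOAD — after: cnt=2, r=2 — load
T0 LOAD — after: cnt=2, r=2 — load
T2 LOAD — after: cnt=2, r=2 — load
T1 CAS — after: cnt=3, r=2 — ok
T0 CAS — after: cnt=3, r=2 — retry
T2 CAS — after: cnt=3, r=2 — retry
T2 LOAD — after: cnt=3, r=3 — load
T2 CAS — after: cnt=4, r=3 — ok
T2 LOAD — after: cnt=4, r=4 — load
T2 CAS — after: cnt=5, r=4 — ok
T2 LOAD — after: cnt=5, r=5 — load
T2 CAS — after: cnt=6, r=5 — ok
T2 LOAD — after: cnt=6, r=6 — load
T2 CAS — after: cnt=7, r=6 — ok

C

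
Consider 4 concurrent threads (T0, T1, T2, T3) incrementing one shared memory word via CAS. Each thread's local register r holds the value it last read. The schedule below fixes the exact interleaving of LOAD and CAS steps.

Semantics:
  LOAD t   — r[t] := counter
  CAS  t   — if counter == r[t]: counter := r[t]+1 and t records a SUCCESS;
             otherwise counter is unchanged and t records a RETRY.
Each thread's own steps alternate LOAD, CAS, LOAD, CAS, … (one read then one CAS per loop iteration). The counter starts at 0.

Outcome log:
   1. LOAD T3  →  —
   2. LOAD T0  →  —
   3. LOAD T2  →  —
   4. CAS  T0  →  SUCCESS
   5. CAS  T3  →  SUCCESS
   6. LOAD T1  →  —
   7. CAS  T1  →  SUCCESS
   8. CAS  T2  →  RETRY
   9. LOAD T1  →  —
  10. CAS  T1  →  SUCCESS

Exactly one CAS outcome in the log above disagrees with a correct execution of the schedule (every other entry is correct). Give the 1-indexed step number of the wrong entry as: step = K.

Correct run:
   1) LOAD T3:  M=0  r_T3=0
   2) LOAD T0:  M=0  r_T0=0
   3) LOAD T2:  M=0  r_T2=0
   4) CAS  T0:  M=1  r_T0=0 ✓
   5) CAS  T3:  M=1  r_T3=0 ✗
   6) LOAD T1:  M=1  r_T1=1
   7) CAS  T1:  M=2  r_T1=1 ✓
   8) CAS  T2:  M=2  r_T2=0 ✗
   9) LOAD T1:  M=2  r_T1=2
  10) CAS  T1:  M=3  r_T1=2 ✓
Log disagrees first at step 5.

step = 5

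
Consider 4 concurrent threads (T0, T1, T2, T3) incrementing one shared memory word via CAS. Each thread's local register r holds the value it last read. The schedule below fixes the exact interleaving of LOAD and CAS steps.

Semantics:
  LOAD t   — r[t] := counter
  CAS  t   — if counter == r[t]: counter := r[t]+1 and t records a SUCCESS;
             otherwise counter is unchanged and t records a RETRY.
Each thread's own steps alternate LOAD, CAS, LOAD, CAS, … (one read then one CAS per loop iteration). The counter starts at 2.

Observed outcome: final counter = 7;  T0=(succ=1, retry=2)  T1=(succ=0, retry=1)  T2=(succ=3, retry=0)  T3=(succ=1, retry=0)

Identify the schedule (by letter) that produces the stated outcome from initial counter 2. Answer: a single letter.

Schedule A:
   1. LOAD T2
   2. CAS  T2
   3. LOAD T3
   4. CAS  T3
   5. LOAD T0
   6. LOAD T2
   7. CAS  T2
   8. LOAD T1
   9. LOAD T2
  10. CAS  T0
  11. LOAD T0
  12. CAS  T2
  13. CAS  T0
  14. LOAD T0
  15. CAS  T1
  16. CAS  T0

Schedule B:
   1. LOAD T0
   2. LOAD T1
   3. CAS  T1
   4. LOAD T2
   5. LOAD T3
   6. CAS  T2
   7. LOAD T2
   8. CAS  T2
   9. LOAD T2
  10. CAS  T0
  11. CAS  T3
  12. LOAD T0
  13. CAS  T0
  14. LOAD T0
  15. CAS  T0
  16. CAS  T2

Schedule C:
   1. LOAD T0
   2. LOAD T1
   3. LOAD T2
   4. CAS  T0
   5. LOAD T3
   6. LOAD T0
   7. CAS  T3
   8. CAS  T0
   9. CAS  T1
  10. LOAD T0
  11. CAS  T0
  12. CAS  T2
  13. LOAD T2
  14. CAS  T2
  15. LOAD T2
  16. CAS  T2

A

Tracing schedule A:
[1] T2.load  rd  (counter 2, T2.r 2)
[2] T2.cas  hit  (counter 3, T2.r 2)
[3] T3.load  rd  (counter 3, T3.r 3)
[4] T3.cas  hit  (counter 4, T3.r 3)
[5] T0.load  rd  (counter 4, T0.r 4)
[6] T2.load  rd  (counter 4, T2.r 4)
[7] T2.cas  hit  (counter 5, T2.r 4)
[8] T1.load  rd  (counter 5, T1.r 5)
[9] T2.load  rd  (counter 5, T2.r 5)
[10] T0.cas  miss  (counter 5, T0.r 4)
[11] T0.load  rd  (counter 5, T0.r 5)
[12] T2.cas  hit  (counter 6, T2.r 5)
[13] T0.cas  miss  (counter 6, T0.r 5)
[14] T0.load  rd  (counter 6, T0.r 6)
[15] T1.cas  miss  (counter 6, T1.r 5)
[16] T0.cas  hit  (counter 7, T0.r 6)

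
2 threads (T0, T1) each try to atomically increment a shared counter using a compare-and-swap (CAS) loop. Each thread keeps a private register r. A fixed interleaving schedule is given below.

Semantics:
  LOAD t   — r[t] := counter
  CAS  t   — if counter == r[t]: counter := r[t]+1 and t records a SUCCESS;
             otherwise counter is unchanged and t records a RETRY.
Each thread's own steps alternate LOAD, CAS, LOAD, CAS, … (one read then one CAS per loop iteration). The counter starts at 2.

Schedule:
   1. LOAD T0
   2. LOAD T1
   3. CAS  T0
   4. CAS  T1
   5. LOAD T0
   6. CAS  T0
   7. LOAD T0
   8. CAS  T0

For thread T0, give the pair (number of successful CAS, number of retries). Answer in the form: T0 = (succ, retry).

#1 T0 reads 2
#2 T1 reads 2
#3 T0 CAS(2→3) writes; counter now 3
#4 T1 CAS(2→3) fails; counter now 3
#5 T0 reads 3
#6 T0 CAS(3→4) writes; counter now 4
#7 T0 reads 4
#8 T0 CAS(4→5) writes; counter now 5

T0 = (3, 0)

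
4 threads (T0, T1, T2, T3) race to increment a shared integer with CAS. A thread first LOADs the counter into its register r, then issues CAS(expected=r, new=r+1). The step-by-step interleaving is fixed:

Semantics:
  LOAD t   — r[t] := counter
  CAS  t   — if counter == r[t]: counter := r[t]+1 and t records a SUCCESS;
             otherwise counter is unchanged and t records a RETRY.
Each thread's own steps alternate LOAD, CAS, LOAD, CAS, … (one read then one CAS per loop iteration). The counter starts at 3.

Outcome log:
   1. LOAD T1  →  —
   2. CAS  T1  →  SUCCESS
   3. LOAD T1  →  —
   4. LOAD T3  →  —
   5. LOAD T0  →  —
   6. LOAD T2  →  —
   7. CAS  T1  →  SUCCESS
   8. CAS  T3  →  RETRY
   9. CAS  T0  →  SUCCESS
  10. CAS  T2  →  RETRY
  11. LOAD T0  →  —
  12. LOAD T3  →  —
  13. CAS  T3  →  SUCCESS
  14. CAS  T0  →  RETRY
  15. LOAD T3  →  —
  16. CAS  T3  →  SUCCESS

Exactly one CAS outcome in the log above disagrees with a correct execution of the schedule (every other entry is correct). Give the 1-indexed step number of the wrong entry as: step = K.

step = 9

Re-executing:
1. LOAD T1 → mem=3 r[T1]=3 [LOAD]
2. CAS T1 → mem=4 r[T1]=3 [OK]
3. LOAD T1 → mem=4 r[T1]=4 [LOAD]
4. LOAD T3 → mem=4 r[T3]=4 [LOAD]
5. LOAD T0 → mem=4 r[T0]=4 [LOAD]
6. LOAD T2 → mem=4 r[T2]=4 [LOAD]
7. CAS T1 → mem=5 r[T1]=4 [OK]
8. CAS T3 → mem=5 r[T3]=4 [RETRY]
9. CAS T0 → mem=5 r[T0]=4 [RETRY]
10. CAS T2 → mem=5 r[T2]=4 [RETRY]
11. LOAD T0 → mem=5 r[T0]=5 [LOAD]
12. LOAD T3 → mem=5 r[T3]=5 [LOAD]
13. CAS T3 → mem=6 r[T3]=5 [OK]
14. CAS T0 → mem=6 r[T0]=5 [RETRY]
15. LOAD T3 → mem=6 r[T3]=6 [LOAD]
16. CAS T3 → mem=7 r[T3]=6 [OK]
Flip is step 9.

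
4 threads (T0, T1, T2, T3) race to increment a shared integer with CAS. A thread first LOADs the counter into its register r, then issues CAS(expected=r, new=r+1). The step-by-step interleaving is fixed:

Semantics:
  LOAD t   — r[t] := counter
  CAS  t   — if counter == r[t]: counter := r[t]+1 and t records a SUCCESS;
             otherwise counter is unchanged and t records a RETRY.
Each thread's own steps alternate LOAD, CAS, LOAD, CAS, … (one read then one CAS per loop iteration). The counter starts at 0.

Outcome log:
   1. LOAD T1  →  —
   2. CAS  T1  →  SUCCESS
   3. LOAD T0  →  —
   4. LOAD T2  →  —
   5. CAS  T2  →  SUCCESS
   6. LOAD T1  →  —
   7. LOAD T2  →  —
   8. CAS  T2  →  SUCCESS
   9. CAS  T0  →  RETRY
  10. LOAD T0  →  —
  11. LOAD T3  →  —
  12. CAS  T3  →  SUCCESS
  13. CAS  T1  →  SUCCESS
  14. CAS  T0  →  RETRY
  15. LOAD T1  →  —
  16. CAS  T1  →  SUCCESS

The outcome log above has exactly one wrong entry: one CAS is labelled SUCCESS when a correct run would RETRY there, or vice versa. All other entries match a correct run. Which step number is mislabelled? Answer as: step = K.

step = 13

Correct run:
step 1: T1 LOAD ⇒ load; ctr=0 reg=0
step 2: T1 CAS ⇒ ok; ctr=1 reg=0
step 3: T0 LOAD ⇒ load; ctr=1 reg=1
step 4: T2 LOAD ⇒ load; ctr=1 reg=1
step 5: T2 CAS ⇒ ok; ctr=2 reg=1
step 6: T1 LOAD ⇒ load; ctr=2 reg=2
step 7: T2 LOAD ⇒ load; ctr=2 reg=2
step 8: T2 CAS ⇒ ok; ctr=3 reg=2
step 9: T0 CAS ⇒ retry; ctr=3 reg=1
step 10: T0 LOAD ⇒ load; ctr=3 reg=3
step 11: T3 LOAD ⇒ load; ctr=3 reg=3
step 12: T3 CAS ⇒ ok; ctr=4 reg=3
step 13: T1 CAS ⇒ retry; ctr=4 reg=2
step 14: T0 CAS ⇒ retry; ctr=4 reg=3
step 15: T1 LOAD ⇒ load; ctr=4 reg=4
step 16: T1 CAS ⇒ ok; ctr=5 reg=4
Log disagrees first at step 13.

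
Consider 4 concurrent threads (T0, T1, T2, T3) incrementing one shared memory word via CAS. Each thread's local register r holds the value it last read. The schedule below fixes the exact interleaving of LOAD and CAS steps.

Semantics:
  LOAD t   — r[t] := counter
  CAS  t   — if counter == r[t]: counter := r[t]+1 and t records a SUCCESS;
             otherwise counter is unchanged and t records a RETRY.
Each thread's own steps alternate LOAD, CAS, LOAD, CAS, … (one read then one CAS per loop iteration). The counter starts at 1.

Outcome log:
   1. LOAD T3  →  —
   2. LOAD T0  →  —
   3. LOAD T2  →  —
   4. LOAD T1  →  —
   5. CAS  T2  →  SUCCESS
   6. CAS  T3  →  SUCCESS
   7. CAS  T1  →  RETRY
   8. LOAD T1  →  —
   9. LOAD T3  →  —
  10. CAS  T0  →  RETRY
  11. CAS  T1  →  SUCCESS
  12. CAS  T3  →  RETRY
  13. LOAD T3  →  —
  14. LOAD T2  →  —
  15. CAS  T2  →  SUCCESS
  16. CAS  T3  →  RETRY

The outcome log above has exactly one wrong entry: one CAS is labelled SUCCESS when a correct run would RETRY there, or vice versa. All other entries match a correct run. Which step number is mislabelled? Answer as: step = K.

step = 6

Re-executing:
T3 LOAD — after: cnt=1, r=1 — load
T0 LOAD — after: cnt=1, r=1 — load
T2 LOAD — after: cnt=1, r=1 — load
T1 LOAD — after: cnt=1, r=1 — load
T2 CAS — after: cnt=2, r=1 — ok
T3 CAS — after: cnt=2, r=1 — retry
T1 CAS — after: cnt=2, r=1 — retry
T1 LOAD — after: cnt=2, r=2 — load
T3 LOAD — after: cnt=2, r=2 — load
T0 CAS — after: cnt=2, r=1 — retry
T1 CAS — after: cnt=3, r=2 — ok
T3 CAS — after: cnt=3, r=2 — retry
T3 LOAD — after: cnt=3, r=3 — load
T2 LOAD — after: cnt=3, r=3 — load
T2 CAS — after: cnt=4, r=3 — ok
T3 CAS — after: cnt=4, r=3 — retry
Log disagrees first at step 6.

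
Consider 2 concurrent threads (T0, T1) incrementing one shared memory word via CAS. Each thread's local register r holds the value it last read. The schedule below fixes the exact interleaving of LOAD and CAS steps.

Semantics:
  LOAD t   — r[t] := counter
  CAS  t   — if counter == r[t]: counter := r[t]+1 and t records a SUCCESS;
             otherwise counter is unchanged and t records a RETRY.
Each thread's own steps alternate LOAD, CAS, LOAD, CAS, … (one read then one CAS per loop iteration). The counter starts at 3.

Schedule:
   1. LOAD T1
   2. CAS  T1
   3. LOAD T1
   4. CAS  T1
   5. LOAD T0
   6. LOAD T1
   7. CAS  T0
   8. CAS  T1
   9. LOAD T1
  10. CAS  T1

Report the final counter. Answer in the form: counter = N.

T1 LOAD — after: cnt=3, r=3 — load
T1 CAS — after: cnt=4, r=3 — ok
T1 LOAD — after: cnt=4, r=4 — load
T1 CAS — after: cnt=5, r=4 — ok
T0 LOAD — after: cnt=5, r=5 — load
T1 LOAD — after: cnt=5, r=5 — load
T0 CAS — after: cnt=6, r=5 — ok
T1 CAS — after: cnt=6, r=5 — retry
T1 LOAD — after: cnt=6, r=6 — load
T1 CAS — after: cnt=7, r=6 — ok

counter = 7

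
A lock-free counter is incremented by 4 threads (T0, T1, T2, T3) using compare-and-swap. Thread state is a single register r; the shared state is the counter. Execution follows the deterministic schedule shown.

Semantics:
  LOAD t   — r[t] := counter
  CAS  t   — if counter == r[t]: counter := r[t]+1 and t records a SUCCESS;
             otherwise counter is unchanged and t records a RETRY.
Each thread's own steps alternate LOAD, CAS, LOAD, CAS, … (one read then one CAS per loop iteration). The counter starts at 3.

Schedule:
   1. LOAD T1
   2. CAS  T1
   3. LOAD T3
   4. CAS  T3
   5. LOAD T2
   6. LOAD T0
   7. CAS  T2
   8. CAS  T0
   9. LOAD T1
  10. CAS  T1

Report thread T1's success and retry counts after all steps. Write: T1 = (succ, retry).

#1 T1 reads 3
#2 T1 CAS(3→4) writes; counter now 4
#3 T3 reads 4
#4 T3 CAS(4→5) writes; counter now 5
#5 T2 reads 5
#6 T0 reads 5
#7 T2 CAS(5→6) writes; counter now 6
#8 T0 CAS(5→6) fails; counter now 6
#9 T1 reads 6
#10 T1 CAS(6→7) writes; counter now 7

T1 = (2, 0)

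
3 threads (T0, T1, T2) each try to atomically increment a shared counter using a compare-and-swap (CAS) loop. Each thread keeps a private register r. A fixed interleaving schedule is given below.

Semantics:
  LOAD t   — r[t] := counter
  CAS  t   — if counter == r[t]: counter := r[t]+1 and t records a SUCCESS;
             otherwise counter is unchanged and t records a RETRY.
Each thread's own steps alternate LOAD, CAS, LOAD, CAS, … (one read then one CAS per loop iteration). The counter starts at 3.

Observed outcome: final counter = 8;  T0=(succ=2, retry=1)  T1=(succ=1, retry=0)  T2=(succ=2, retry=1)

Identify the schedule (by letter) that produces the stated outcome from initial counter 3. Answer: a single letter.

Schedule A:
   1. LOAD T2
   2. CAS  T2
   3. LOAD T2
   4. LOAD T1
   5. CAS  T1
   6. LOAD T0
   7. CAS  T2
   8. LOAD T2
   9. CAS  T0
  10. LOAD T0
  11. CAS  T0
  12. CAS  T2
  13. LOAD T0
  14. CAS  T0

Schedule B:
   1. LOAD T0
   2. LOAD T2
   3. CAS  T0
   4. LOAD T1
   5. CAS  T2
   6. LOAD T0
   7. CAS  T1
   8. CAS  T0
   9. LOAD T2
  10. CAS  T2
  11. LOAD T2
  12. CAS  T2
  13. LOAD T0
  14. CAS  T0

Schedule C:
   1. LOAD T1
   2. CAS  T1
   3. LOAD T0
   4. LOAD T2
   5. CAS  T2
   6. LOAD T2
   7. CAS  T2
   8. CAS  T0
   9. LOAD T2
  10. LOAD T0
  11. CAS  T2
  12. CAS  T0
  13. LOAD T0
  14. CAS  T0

Run B:
#1 T0 reads 3
#2 T2 reads 3
#3 T0 CAS(3→4) writes; counter now 4
#4 T1 reads 4
#5 T2 CAS(3→4) fails; counter now 4
#6 T0 reads 4
#7 T1 CAS(4→5) writes; counter now 5
#8 T0 CAS(4→5) fails; counter now 5
#9 T2 reads 5
#10 T2 CAS(5→6) writes; counter now 6
#11 T2 reads 6
#12 T2 CAS(6→7) writes; counter now 7
#13 T0 reads 7
#14 T0 CAS(7→8) writes; counter now 8

B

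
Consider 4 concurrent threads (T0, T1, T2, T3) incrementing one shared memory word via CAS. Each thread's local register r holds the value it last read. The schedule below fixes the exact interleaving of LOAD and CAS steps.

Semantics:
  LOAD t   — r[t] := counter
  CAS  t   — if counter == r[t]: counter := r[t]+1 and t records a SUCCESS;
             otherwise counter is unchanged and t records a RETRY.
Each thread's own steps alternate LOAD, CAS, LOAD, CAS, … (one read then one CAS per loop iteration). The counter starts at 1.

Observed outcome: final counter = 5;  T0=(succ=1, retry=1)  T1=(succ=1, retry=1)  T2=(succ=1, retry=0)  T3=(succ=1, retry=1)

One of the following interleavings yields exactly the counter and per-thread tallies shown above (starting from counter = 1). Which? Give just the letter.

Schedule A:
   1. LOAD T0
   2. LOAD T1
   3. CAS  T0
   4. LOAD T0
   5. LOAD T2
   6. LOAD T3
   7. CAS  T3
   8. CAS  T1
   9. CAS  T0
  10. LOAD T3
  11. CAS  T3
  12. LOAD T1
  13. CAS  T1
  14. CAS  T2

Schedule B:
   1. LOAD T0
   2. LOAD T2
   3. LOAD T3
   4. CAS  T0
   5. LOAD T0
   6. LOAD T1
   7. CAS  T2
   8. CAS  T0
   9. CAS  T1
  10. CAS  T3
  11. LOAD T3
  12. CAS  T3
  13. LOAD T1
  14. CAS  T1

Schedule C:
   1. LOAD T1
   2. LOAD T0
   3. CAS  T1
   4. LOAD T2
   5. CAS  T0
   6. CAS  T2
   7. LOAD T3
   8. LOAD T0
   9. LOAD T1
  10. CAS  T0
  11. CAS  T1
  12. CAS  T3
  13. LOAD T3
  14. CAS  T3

Tracing schedule C:
T1 LOAD — after: cnt=1, r=1 — load
T0 LOAD — after: cnt=1, r=1 — load
T1 CAS — after: cnt=2, r=1 — ok
T2 LOAD — after: cnt=2, r=2 — load
T0 CAS — after: cnt=2, r=1 — retry
T2 CAS — after: cnt=3, r=2 — ok
T3 LOAD — after: cnt=3, r=3 — load
T0 LOAD — after: cnt=3, r=3 — load
T1 LOAD — after: cnt=3, r=3 — load
T0 CAS — after: cnt=4, r=3 — ok
T1 CAS — after: cnt=4, r=3 — retry
T3 CAS — after: cnt=4, r=3 — retry
T3 LOAD — after: cnt=4, r=4 — load
T3 CAS — after: cnt=5, r=4 — ok

C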